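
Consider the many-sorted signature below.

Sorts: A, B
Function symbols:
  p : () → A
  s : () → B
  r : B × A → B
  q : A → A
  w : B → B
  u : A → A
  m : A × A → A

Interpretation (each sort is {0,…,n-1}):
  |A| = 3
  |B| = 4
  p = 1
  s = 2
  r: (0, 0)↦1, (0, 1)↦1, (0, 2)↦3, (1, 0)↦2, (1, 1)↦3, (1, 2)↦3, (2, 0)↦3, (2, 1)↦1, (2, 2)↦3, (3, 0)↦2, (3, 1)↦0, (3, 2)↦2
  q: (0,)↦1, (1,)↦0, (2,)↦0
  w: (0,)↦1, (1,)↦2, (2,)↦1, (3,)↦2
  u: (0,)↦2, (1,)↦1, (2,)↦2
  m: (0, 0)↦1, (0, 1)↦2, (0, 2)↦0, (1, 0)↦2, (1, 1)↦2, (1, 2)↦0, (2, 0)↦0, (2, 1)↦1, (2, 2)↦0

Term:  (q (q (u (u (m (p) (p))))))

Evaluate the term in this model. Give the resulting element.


  p = 1
  p = 1
  (m (p) (p)) = m(1, 1) = 2
  (u (m (p) (p))) = u(2,) = 2
  (u (u (m (p) (p)))) = u(2,) = 2
  (q (u (u (m (p) (p))))) = q(2,) = 0
  (q (q (u (u (m (p) (p)))))) = q(0,) = 1

value = 1


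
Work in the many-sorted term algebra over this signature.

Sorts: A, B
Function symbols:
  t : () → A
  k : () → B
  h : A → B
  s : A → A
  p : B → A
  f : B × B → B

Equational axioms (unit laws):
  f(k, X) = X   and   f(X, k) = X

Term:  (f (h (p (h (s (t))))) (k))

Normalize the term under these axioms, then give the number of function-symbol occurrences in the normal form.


size = 5

1. (f (h (p (h (s (t))))) (k))  →  (h (p (h (s (t)))))
normal form: (h (p (h (s (t)))))


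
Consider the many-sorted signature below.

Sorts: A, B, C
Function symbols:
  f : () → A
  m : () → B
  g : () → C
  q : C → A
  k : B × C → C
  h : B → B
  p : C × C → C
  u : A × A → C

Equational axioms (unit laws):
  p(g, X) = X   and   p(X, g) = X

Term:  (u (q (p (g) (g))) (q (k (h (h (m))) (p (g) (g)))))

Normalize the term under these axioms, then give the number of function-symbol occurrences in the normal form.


1. (u (q (p (g) (g))) (q (k (h (h (m))) (p (g) (g)))))  →  (u (q (g)) (q (k (h (h (m))) (p (g) (g)))))
2. (u (q (g)) (q (k (h (h (m))) (p (g) (g)))))  →  (u (q (g)) (q (k (h (h (m))) (g))))
normal form: (u (q (g)) (q (k (h (h (m))) (g))))

size = 9


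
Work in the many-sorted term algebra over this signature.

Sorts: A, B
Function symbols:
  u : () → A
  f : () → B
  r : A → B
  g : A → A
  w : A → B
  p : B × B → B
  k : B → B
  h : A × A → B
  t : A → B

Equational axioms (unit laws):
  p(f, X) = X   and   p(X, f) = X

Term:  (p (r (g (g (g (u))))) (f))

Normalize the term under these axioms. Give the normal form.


normal form = (r (g (g (g (u)))))

1. (p (r (g (g (g (u))))) (f))  →  (r (g (g (g (u)))))


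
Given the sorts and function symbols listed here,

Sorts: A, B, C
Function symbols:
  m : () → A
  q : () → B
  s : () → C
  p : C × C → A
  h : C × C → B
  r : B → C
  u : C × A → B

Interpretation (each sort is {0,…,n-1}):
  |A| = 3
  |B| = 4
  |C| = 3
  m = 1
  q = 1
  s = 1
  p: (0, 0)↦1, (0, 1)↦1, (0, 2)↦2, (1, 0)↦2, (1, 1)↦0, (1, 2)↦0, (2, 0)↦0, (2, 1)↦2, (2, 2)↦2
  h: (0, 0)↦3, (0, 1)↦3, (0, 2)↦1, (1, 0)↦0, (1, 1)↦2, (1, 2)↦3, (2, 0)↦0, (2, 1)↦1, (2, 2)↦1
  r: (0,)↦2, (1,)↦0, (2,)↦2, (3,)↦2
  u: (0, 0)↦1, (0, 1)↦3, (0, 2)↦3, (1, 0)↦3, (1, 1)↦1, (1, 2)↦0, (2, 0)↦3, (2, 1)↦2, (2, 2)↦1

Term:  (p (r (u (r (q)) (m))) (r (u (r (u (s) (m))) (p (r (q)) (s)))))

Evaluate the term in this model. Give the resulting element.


value = 2

  q = 1
  (r (q)) = r(1,) = 0
  m = 1
  (u (r (q)) (m)) = u(0, 1) = 3
  (r (u (r (q)) (m))) = r(3,) = 2
  s = 1
  m = 1
  (u (s) (m)) = u(1, 1) = 1
  (r (u (s) (m))) = r(1,) = 0
  q = 1
  (r (q)) = r(1,) = 0
  s = 1
  (p (r (q)) (s)) = p(0, 1) = 1
  (u (r (u (s) (m))) (p (r (q)) (s))) = u(0, 1) = 3
  (r (u (r (u (s) (m))) (p (r (q)) (s)))) = r(3,) = 2
  (p (r (u (r (q)) (m))) (r (u (r (u (s) (m))) (p (r (q)) (s))))) = p(2, 2) = 2


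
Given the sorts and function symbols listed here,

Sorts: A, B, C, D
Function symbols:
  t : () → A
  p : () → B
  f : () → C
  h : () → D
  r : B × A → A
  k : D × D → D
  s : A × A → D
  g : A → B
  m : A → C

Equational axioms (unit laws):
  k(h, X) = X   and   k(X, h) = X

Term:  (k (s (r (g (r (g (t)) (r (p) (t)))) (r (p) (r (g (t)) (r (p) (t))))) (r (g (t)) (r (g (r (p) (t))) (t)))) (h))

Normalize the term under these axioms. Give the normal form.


1. (k (s (r (g (r (g (t)) (r (p) (t)))) (r (p) (r (g (t)) (r (p) (t))))) (r (g (t)) (r (g (r (p) (t))) (t)))) (h))  →  (s (r (g (r (g (t)) (r (p) (t)))) (r (p) (r (g (t)) (r (p) (t))))) (r (g (t)) (r (g (r (p) (t))) (t))))

normal form = (s (r (g (r (g (t)) (r (p) (t)))) (r (p) (r (g (t)) (r (p) (t))))) (r (g (t)) (r (g (r (p) (t))) (t))))


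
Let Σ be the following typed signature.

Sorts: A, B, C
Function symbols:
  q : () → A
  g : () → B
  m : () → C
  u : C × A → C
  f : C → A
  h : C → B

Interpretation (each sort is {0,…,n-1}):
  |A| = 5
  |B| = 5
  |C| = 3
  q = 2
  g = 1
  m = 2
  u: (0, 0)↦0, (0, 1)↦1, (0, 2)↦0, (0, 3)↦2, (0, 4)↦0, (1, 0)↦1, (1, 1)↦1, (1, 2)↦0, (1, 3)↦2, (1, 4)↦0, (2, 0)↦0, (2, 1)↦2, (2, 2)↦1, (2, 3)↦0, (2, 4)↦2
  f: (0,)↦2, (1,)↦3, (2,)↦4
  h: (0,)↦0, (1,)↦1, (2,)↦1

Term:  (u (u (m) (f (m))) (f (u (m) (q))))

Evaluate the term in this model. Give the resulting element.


  m = 2
  m = 2
  (f (m)) = f(2,) = 4
  (u (m) (f (m))) = u(2, 4) = 2
  m = 2
  q = 2
  (u (m) (q)) = u(2, 2) = 1
  (f (u (m) (q))) = f(1,) = 3
  (u (u (m) (f (m))) (f (u (m) (q)))) = u(2, 3) = 0

value = 0


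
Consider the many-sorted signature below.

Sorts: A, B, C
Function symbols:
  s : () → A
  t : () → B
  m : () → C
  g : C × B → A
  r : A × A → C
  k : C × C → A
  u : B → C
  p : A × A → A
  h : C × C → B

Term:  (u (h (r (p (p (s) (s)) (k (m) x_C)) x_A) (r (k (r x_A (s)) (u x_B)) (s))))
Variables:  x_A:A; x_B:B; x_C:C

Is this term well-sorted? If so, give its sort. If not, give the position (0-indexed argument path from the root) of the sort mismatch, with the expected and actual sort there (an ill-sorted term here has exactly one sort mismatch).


          (s) : A
          (s) : A
        (p (s) (s)) : A
          (m) : C
          x_C : C
        (k (m) x_C) : A
      (p (p (s) (s)) (k (m) x_C)) : A
      x_A : A
    (r (p (p (s) (s)) (k (m) x_C)) x_A) : C
          x_A : A
          (s) : A
        (r x_A (s)) : C
          x_B : B
        (u x_B) : C
      (k (r x_A (s)) (u x_B)) : A
      (s) : A
    (r (k (r x_A (s)) (u x_B)) (s)) : C
  (h (r (p (p (s) (s)) (k (m) x_C)) x_A) (r (k (r x_A (s)) (u x_B)) (s))) : B
(u (h (r (p (p (s) (s)) (k (m) x_C)) x_A) (r (k (r x_A (s)) (u x_B)) (s)))) : C

well-sorted; sort = C


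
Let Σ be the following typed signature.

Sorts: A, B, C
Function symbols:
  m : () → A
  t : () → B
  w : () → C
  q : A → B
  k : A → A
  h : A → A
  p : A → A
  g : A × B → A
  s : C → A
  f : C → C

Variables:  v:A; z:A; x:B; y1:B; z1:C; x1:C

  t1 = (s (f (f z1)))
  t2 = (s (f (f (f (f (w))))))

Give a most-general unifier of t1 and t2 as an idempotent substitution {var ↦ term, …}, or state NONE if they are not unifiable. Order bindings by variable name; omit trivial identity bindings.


{z1 ↦ (f (f (w)))}


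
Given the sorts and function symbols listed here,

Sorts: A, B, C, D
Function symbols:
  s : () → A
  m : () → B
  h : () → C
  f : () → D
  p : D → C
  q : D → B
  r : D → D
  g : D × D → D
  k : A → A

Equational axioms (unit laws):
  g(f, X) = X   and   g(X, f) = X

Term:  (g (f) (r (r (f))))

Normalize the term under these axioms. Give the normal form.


normal form = (r (r (f)))

1. (g (f) (r (r (f))))  →  (r (r (f)))


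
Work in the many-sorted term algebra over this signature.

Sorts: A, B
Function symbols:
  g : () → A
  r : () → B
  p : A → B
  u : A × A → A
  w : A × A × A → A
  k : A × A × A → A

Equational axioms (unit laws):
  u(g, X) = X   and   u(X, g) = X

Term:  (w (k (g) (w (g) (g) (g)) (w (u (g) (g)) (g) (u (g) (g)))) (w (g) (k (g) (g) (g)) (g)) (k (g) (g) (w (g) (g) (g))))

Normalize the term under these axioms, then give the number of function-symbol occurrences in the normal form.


1. (w (k (g) (w (g) (g) (g)) (w (u (g) (g)) (g) (u (g) (g)))) (w (g) (k (g) (g) (g)) (g)) (k (g) (g) (w (g) (g) (g))))  →  (w (k (g) (w (g) (g) (g)) (w (g) (g) (u (g) (g)))) (w (g) (k (g) (g) (g)) (g)) (k (g) (g) (w (g) (g) (g))))
2. (w (k (g) (w (g) (g) (g)) (w (g) (g) (u (g) (g)))) (w (g) (k (g) (g) (g)) (g)) (k (g) (g) (w (g) (g) (g))))  →  (w (k (g) (w (g) (g) (g)) (w (g) (g) (g))) (w (g) (k (g) (g) (g)) (g)) (k (g) (g) (w (g) (g) (g))))
normal form: (w (k (g) (w (g) (g) (g)) (w (g) (g) (g))) (w (g) (k (g) (g) (g)) (g)) (k (g) (g) (w (g) (g) (g))))

size = 25


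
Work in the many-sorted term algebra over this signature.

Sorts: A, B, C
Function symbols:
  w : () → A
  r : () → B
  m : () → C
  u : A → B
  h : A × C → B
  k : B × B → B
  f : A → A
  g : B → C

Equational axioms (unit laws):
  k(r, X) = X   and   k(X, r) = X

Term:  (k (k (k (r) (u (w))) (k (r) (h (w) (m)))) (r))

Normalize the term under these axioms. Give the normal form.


1. (k (k (k (r) (u (w))) (k (r) (h (w) (m)))) (r))  →  (k (k (r) (u (w))) (k (r) (h (w) (m))))
2. (k (k (r) (u (w))) (k (r) (h (w) (m))))  →  (k (u (w)) (k (r) (h (w) (m))))
3. (k (u (w)) (k (r) (h (w) (m))))  →  (k (u (w)) (h (w) (m)))

normal form = (k (u (w)) (h (w) (m)))


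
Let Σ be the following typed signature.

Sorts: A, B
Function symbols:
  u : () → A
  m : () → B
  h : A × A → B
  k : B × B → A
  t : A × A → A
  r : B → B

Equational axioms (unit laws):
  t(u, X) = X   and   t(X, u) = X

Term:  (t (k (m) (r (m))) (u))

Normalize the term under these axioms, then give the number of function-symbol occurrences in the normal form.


size = 4

1. (t (k (m) (r (m))) (u))  →  (k (m) (r (m)))
normal form: (k (m) (r (m)))


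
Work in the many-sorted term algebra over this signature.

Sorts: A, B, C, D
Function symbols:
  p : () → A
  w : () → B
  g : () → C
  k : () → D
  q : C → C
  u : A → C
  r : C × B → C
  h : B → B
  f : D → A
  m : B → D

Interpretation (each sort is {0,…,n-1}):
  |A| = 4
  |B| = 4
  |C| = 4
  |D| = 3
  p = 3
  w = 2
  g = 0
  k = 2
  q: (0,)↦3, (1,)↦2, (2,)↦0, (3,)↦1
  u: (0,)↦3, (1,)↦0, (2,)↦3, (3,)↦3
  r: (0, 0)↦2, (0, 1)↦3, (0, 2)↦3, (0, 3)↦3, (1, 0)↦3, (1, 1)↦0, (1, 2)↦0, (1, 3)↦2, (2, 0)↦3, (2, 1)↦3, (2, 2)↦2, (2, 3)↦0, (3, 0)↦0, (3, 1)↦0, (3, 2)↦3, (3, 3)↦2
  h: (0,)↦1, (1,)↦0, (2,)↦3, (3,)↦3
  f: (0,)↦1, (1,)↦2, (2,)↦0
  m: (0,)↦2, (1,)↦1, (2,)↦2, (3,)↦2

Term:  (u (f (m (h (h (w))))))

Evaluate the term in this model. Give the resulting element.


  w = 2
  (h (w)) = h(2,) = 3
  (h (h (w))) = h(3,) = 3
  (m (h (h (w)))) = m(3,) = 2
  (f (m (h (h (w))))) = f(2,) = 0
  (u (f (m (h (h (w)))))) = u(0,) = 3

value = 3


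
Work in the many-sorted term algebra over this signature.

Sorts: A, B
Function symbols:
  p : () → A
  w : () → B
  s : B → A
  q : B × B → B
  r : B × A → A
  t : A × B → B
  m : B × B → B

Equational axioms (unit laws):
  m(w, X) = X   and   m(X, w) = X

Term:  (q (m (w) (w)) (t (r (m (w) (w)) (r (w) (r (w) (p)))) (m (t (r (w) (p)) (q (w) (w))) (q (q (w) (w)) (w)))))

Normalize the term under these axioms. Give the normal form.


1. (q (m (w) (w)) (t (r (m (w) (w)) (r (w) (r (w) (p)))) (m (t (r (w) (p)) (q (w) (w))) (q (q (w) (w)) (w)))))  →  (q (w) (t (r (m (w) (w)) (r (w) (r (w) (p)))) (m (t (r (w) (p)) (q (w) (w))) (q (q (w) (w)) (w)))))
2. (q (w) (t (r (m (w) (w)) (r (w) (r (w) (p)))) (m (t (r (w) (p)) (q (w) (w))) (q (q (w) (w)) (w)))))  →  (q (w) (t (r (w) (r (w) (r (w) (p)))) (m (t (r (w) (p)) (q (w) (w))) (q (q (w) (w)) (w)))))

normal form = (q (w) (t (r (w) (r (w) (r (w) (p)))) (m (t (r (w) (p)) (q (w) (w))) (q (q (w) (w)) (w)))))


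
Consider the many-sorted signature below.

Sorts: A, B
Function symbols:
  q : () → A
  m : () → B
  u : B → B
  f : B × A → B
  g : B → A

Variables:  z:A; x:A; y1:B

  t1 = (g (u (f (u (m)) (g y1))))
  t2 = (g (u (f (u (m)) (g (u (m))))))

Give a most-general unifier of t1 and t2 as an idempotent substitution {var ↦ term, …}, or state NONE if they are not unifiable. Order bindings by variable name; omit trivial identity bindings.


{y1 ↦ (u (m))}


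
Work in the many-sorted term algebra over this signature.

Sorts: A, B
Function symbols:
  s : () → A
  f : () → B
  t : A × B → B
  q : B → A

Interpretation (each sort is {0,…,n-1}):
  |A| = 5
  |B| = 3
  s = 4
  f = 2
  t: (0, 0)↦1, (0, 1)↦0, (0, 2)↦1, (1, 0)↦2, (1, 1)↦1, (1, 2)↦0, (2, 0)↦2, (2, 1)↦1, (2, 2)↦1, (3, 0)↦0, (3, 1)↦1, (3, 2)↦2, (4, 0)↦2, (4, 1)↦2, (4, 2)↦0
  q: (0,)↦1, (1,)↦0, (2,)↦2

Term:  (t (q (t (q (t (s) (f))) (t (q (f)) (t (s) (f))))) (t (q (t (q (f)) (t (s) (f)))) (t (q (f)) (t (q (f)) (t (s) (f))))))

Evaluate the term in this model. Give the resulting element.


value = 1

  s = 4
  f = 2
  (t (s) (f)) = t(4, 2) = 0
  (q (t (s) (f))) = q(0,) = 1
  f = 2
  (q (f)) = q(2,) = 2
  s = 4
  f = 2
  (t (s) (f)) = t(4, 2) = 0
  (t (q (f)) (t (s) (f))) = t(2, 0) = 2
  (t (q (t (s) (f))) (t (q (f)) (t (s) (f)))) = t(1, 2) = 0
  (q (t (q (t (s) (f))) (t (q (f)) (t (s) (f))))) = q(0,) = 1
  f = 2
  (q (f)) = q(2,) = 2
  s = 4
  f = 2
  (t (s) (f)) = t(4, 2) = 0
  (t (q (f)) (t (s) (f))) = t(2, 0) = 2
  (q (t (q (f)) (t (s) (f)))) = q(2,) = 2
  f = 2
  (q (f)) = q(2,) = 2
  f = 2
  (q (f)) = q(2,) = 2
  s = 4
  f = 2
  (t (s) (f)) = t(4, 2) = 0
  (t (q (f)) (t (s) (f))) = t(2, 0) = 2
  (t (q (f)) (t (q (f)) (t (s) (f)))) = t(2, 2) = 1
  (t (q (t (q (f)) (t (s) (f)))) (t (q (f)) (t (q (f)) (t (s) (f))))) = t(2, 1) = 1
  (t (q (t (q (t (s) (f))) (t (q (f)) (t (s) (f))))) (t (q (t (q (f)) (t (s) (f)))) (t (q (f)) (t (q (f)) (t (s) (f)))))) = t(1, 1) = 1


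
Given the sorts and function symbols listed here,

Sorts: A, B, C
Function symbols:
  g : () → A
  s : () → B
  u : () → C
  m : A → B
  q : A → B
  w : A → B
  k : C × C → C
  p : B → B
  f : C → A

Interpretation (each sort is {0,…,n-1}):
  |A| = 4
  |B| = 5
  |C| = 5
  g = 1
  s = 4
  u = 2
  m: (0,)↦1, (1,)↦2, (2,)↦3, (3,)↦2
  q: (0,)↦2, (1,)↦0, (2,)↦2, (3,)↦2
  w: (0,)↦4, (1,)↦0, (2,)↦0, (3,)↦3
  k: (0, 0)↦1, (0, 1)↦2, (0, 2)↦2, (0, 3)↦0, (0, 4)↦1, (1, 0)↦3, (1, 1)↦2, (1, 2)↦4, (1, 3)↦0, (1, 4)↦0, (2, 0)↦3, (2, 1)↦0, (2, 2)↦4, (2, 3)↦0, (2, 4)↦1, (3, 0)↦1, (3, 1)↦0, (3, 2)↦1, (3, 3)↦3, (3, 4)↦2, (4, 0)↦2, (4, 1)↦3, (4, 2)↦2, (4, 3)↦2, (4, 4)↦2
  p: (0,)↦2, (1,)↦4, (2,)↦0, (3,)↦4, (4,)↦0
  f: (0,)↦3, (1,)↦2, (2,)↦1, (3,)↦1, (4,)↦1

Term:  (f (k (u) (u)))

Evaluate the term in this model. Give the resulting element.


value = 1

  u = 2
  u = 2
  (k (u) (u)) = k(2, 2) = 4
  (f (k (u) (u))) = f(4,) = 1


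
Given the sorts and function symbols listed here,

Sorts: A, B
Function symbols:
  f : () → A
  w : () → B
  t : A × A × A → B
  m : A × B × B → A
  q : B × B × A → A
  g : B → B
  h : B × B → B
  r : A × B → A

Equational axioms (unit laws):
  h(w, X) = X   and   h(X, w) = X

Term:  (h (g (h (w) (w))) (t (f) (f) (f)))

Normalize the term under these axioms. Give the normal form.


1. (h (g (h (w) (w))) (t (f) (f) (f)))  →  (h (g (w)) (t (f) (f) (f)))

normal form = (h (g (w)) (t (f) (f) (f)))


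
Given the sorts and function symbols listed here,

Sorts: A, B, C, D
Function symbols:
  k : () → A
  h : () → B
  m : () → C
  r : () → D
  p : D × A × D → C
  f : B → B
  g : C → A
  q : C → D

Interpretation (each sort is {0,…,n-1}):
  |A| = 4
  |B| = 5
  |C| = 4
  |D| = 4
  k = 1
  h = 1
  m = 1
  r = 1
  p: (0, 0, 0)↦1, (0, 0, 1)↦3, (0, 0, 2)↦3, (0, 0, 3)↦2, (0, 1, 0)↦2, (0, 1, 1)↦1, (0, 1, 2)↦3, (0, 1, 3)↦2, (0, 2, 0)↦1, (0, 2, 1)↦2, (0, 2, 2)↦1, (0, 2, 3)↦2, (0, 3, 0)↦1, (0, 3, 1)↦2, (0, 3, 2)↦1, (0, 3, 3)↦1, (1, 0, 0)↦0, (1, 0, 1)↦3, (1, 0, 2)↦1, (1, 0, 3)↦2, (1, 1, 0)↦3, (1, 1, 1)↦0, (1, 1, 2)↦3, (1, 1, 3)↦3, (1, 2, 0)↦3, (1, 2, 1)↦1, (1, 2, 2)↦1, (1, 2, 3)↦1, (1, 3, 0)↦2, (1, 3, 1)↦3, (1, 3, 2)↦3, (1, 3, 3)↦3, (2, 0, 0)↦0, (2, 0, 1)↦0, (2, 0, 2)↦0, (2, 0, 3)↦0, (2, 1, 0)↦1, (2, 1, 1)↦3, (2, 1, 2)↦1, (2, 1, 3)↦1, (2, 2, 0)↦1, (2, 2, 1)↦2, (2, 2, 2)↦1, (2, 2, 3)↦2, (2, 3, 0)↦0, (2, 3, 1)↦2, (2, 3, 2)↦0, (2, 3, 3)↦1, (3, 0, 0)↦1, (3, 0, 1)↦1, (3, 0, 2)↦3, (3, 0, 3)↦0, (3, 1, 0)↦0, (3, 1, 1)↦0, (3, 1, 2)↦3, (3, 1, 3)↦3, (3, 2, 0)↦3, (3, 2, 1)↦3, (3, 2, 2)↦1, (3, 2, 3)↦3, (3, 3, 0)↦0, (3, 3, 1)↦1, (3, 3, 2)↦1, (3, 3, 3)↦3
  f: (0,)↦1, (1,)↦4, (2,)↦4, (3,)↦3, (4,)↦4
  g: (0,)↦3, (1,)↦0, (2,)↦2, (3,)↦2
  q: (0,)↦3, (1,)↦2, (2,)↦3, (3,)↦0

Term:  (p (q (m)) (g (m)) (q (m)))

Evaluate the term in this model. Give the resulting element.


  m = 1
  (q (m)) = q(1,) = 2
  m = 1
  (g (m)) = g(1,) = 0
  m = 1
  (q (m)) = q(1,) = 2
  (p (q (m)) (g (m)) (q (m))) = p(2, 0, 2) = 0

value = 0


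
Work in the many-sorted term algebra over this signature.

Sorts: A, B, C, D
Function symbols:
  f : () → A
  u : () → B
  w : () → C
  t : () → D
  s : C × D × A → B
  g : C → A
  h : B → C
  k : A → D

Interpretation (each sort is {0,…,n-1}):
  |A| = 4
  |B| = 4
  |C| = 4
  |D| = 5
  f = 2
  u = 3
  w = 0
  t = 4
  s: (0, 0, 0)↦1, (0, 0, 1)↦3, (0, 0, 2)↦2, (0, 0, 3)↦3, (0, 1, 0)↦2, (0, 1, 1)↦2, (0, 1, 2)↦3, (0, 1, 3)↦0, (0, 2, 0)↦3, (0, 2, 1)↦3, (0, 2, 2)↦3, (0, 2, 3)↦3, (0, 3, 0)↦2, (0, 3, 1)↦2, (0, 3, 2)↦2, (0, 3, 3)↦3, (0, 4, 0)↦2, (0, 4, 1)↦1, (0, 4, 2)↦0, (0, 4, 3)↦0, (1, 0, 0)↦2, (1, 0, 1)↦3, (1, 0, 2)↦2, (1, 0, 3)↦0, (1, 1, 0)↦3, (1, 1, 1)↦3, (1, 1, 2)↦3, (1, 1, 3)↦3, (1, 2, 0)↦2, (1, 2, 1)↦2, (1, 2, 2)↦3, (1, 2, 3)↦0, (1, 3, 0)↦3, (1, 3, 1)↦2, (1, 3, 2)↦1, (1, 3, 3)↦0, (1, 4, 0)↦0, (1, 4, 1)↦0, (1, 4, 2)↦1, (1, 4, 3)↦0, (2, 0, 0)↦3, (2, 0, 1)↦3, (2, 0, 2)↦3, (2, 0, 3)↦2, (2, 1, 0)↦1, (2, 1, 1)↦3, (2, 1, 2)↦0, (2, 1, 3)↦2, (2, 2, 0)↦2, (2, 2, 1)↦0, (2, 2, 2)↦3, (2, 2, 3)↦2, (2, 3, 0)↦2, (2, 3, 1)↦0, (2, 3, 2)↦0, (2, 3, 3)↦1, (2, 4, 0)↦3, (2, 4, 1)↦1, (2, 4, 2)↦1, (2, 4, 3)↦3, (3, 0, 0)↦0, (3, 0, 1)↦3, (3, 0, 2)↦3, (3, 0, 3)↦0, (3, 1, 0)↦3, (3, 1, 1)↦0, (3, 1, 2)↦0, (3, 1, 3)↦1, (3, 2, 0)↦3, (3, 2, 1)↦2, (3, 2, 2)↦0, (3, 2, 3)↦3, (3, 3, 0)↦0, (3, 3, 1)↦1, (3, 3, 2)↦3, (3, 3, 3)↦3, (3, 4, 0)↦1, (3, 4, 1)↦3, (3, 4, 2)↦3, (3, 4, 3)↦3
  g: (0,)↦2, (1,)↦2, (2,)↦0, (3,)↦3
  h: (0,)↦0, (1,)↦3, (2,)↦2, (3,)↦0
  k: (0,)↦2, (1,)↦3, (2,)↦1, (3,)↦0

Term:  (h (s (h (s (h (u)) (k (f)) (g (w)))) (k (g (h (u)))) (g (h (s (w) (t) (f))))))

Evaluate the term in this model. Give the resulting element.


value = 0

  u = 3
  (h (u)) = h(3,) = 0
  f = 2
  (k (f)) = k(2,) = 1
  w = 0
  (g (w)) = g(0,) = 2
  (s (h (u)) (k (f)) (g (w))) = s(0, 1, 2) = 3
  (h (s (h (u)) (k (f)) (g (w)))) = h(3,) = 0
  u = 3
  (h (u)) = h(3,) = 0
  (g (h (u))) = g(0,) = 2
  (k (g (h (u)))) = k(2,) = 1
  w = 0
  t = 4
  f = 2
  (s (w) (t) (f)) = s(0, 4, 2) = 0
  (h (s (w) (t) (f))) = h(0,) = 0
  (g (h (s (w) (t) (f)))) = g(0,) = 2
  (s (h (s (h (u)) (k (f)) (g (w)))) (k (g (h (u)))) (g (h (s (w) (t) (f))))) = s(0, 1, 2) = 3
  (h (s (h (s (h (u)) (k (f)) (g (w)))) (k (g (h (u)))) (g (h (s (w) (t) (f)))))) = h(3,) = 0


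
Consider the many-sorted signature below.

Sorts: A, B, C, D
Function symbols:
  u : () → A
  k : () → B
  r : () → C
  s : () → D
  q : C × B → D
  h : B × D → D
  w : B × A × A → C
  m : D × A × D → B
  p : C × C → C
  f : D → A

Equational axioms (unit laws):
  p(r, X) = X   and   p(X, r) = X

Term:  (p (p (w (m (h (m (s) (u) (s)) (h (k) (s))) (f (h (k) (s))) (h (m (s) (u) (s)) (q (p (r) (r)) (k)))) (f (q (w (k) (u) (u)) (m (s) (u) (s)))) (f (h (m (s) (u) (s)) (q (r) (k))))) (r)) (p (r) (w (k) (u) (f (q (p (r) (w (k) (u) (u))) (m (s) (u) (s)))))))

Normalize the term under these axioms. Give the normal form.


normal form = (p (w (m (h (m (s) (u) (s)) (h (k) (s))) (f (h (k) (s))) (h (m (s) (u) (s)) (q (r) (k)))) (f (q (w (k) (u) (u)) (m (s) (u) (s)))) (f (h (m (s) (u) (s)) (q (r) (k))))) (w (k) (u) (f (q (w (k) (u) (u)) (m (s) (u) (s))))))

1. (p (p (w (m (h (m (s) (u) (s)) (h (k) (s))) (f (h (k) (s))) (h (m (s) (u) (s)) (q (p (r) (r)) (k)))) (f (q (w (k) (u) (u)) (m (s) (u) (s)))) (f (h (m (s) (u) (s)) (q (r) (k))))) (r)) (p (r) (w (k) (u) (f (q (p (r) (w (k) (u) (u))) (m (s) (u) (s)))))))  →  (p (w (m (h (m (s) (u) (s)) (h (k) (s))) (f (h (k) (s))) (h (m (s) (u) (s)) (q (p (r) (r)) (k)))) (f (q (w (k) (u) (u)) (m (s) (u) (s)))) (f (h (m (s) (u) (s)) (q (r) (k))))) (p (r) (w (k) (u) (f (q (p (r) (w (k) (u) (u))) (m (s) (u) (s)))))))
2. (p (w (m (h (m (s) (u) (s)) (h (k) (s))) (f (h (k) (s))) (h (m (s) (u) (s)) (q (p (r) (r)) (k)))) (f (q (w (k) (u) (u)) (m (s) (u) (s)))) (f (h (m (s) (u) (s)) (q (r) (k))))) (p (r) (w (k) (u) (f (q (p (r) (w (k) (u) (u))) (m (s) (u) (s)))))))  →  (p (w (m (h (m (s) (u) (s)) (h (k) (s))) (f (h (k) (s))) (h (m (s) (u) (s)) (q (r) (k)))) (f (q (w (k) (u) (u)) (m (s) (u) (s)))) (f (h (m (s) (u) (s)) (q (r) (k))))) (p (r) (w (k) (u) (f (q (p (r) (w (k) (u) (u))) (m (s) (u) (s)))))))
3. (p (w (m (h (m (s) (u) (s)) (h (k) (s))) (f (h (k) (s))) (h (m (s) (u) (s)) (q (r) (k)))) (f (q (w (k) (u) (u)) (m (s) (u) (s)))) (f (h (m (s) (u) (s)) (q (r) (k))))) (p (r) (w (k) (u) (f (q (p (r) (w (k) (u) (u))) (m (s) (u) (s)))))))  →  (p (w (m (h (m (s) (u) (s)) (h (k) (s))) (f (h (k) (s))) (h (m (s) (u) (s)) (q (r) (k)))) (f (q (w (k) (u) (u)) (m (s) (u) (s)))) (f (h (m (s) (u) (s)) (q (r) (k))))) (w (k) (u) (f (q (p (r) (w (k) (u) (u))) (m (s) (u) (s))))))
4. (p (w (m (h (m (s) (u) (s)) (h (k) (s))) (f (h (k) (s))) (h (m (s) (u) (s)) (q (r) (k)))) (f (q (w (k) (u) (u)) (m (s) (u) (s)))) (f (h (m (s) (u) (s)) (q (r) (k))))) (w (k) (u) (f (q (p (r) (w (k) (u) (u))) (m (s) (u) (s))))))  →  (p (w (m (h (m (s) (u) (s)) (h (k) (s))) (f (h (k) (s))) (h (m (s) (u) (s)) (q (r) (k)))) (f (q (w (k) (u) (u)) (m (s) (u) (s)))) (f (h (m (s) (u) (s)) (q (r) (k))))) (w (k) (u) (f (q (w (k) (u) (u)) (m (s) (u) (s))))))


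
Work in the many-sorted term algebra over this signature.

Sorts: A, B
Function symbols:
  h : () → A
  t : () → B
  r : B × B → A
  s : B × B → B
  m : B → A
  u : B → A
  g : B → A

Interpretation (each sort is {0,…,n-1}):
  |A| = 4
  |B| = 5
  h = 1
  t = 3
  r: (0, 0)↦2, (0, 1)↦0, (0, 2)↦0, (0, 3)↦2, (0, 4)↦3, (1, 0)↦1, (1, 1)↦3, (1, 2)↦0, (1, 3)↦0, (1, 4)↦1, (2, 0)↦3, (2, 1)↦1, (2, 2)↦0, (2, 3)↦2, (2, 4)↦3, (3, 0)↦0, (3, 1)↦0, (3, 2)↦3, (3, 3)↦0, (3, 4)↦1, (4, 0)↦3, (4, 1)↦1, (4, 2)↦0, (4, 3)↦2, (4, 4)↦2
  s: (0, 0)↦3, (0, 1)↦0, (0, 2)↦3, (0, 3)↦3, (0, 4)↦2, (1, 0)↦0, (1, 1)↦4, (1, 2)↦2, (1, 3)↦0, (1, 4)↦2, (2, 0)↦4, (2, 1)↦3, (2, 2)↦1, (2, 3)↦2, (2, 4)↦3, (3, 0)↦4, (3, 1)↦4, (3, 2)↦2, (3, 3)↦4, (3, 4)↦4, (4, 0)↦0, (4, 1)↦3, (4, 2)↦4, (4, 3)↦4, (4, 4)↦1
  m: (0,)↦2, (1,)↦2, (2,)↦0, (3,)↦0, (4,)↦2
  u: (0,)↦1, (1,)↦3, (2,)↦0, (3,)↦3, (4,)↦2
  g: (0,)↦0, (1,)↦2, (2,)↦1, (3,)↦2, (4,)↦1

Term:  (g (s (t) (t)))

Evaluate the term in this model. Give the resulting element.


  t = 3
  t = 3
  (s (t) (t)) = s(3, 3) = 4
  (g (s (t) (t))) = g(4,) = 1

value = 1


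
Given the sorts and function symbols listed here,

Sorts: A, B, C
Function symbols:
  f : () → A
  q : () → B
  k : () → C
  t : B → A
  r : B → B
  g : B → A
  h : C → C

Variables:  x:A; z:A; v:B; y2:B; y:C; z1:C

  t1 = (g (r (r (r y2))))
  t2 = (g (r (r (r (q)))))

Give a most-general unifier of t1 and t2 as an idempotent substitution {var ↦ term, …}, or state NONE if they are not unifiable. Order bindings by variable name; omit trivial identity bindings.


{y2 ↦ (q)}


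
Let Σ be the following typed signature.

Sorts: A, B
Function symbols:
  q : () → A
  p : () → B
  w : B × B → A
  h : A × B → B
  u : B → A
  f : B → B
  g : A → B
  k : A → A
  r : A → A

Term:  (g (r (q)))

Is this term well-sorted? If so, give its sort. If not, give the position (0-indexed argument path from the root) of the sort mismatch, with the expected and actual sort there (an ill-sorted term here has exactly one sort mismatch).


    (q) : A
  (r (q)) : A
(g (r (q))) : B

well-sorted; sort = B


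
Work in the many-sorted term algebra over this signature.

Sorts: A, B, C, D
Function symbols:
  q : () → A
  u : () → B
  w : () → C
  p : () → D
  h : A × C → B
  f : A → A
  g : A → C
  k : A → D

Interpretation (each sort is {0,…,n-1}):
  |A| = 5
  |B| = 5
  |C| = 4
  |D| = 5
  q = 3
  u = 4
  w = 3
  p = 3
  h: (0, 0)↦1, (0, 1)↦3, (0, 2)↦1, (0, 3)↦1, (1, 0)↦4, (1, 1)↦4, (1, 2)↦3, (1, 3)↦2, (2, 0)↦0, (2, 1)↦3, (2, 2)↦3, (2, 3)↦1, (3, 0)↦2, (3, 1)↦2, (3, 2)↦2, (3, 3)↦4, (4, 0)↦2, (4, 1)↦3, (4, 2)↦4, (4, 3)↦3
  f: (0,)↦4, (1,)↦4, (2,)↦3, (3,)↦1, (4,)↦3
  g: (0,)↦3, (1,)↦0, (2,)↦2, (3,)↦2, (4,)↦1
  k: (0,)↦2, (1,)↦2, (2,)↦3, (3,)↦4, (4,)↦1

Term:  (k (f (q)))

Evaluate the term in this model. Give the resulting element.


  q = 3
  (f (q)) = f(3,) = 1
  (k (f (q))) = k(1,) = 2

value = 2


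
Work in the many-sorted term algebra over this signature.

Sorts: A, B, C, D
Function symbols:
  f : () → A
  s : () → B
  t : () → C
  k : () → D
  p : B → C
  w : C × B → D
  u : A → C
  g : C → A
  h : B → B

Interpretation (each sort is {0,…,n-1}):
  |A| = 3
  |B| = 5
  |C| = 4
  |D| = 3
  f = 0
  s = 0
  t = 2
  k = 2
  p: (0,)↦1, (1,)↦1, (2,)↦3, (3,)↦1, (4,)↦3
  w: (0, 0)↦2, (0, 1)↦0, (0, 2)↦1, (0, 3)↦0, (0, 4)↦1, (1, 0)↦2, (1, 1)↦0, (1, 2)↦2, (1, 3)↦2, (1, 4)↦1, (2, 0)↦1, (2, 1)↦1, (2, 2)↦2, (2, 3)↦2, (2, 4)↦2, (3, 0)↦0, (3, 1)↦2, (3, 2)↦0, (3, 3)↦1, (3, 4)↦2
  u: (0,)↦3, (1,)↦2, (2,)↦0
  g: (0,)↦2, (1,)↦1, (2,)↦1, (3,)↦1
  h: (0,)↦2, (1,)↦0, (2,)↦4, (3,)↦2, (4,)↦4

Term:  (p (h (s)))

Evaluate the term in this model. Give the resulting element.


  s = 0
  (h (s)) = h(0,) = 2
  (p (h (s))) = p(2,) = 3

value = 3


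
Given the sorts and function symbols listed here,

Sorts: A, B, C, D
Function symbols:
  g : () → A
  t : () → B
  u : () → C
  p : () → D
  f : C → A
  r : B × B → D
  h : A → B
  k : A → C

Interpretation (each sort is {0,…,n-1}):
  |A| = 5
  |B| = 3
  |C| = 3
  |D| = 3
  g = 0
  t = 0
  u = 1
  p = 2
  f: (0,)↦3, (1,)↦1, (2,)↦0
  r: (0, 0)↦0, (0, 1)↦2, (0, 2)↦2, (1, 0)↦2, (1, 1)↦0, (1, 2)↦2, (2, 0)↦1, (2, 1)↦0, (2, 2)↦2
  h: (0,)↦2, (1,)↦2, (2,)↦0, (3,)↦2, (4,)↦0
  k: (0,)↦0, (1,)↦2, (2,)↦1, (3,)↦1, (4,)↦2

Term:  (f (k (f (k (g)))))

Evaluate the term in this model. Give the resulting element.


value = 1

  g = 0
  (k (g)) = k(0,) = 0
  (f (k (g))) = f(0,) = 3
  (k (f (k (g)))) = k(3,) = 1
  (f (k (f (k (g))))) = f(1,) = 1


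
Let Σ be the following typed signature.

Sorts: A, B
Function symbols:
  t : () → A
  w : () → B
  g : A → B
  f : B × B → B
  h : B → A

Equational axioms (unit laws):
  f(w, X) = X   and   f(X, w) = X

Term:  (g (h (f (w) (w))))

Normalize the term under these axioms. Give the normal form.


1. (g (h (f (w) (w))))  →  (g (h (w)))

normal form = (g (h (w)))


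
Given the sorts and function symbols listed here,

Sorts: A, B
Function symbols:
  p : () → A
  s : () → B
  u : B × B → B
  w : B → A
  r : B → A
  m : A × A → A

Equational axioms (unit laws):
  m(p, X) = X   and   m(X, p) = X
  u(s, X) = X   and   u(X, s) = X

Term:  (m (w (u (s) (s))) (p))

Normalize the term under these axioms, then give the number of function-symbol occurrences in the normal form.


1. (m (w (u (s) (s))) (p))  →  (w (u (s) (s)))
2. (w (u (s) (s)))  →  (w (s))
normal form: (w (s))

size = 2


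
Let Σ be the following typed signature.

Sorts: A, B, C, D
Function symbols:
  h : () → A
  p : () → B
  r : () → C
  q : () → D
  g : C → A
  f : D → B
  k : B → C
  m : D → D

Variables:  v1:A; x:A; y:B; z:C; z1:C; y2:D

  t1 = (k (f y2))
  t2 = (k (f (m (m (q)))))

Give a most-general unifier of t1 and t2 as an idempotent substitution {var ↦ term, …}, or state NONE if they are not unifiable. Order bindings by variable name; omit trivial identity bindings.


{y2 ↦ (m (m (q)))}


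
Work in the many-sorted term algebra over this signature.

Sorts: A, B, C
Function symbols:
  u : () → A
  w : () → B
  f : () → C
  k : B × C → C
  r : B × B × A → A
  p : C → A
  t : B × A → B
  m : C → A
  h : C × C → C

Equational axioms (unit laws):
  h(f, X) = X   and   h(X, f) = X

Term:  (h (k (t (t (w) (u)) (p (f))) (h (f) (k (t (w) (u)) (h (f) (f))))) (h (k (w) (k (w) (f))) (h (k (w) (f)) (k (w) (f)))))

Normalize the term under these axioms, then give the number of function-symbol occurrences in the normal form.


size = 26

1. (h (k (t (t (w) (u)) (p (f))) (h (f) (k (t (w) (u)) (h (f) (f))))) (h (k (w) (k (w) (f))) (h (k (w) (f)) (k (w) (f)))))  →  (h (k (t (t (w) (u)) (p (f))) (k (t (w) (u)) (h (f) (f)))) (h (k (w) (k (w) (f))) (h (k (w) (f)) (k (w) (f)))))
2. (h (k (t (t (w) (u)) (p (f))) (k (t (w) (u)) (h (f) (f)))) (h (k (w) (k (w) (f))) (h (k (w) (f)) (k (w) (f)))))  →  (h (k (t (t (w) (u)) (p (f))) (k (t (w) (u)) (f))) (h (k (w) (k (w) (f))) (h (k (w) (f)) (k (w) (f)))))
normal form: (h (k (t (t (w) (u)) (p (f))) (k (t (w) (u)) (f))) (h (k (w) (k (w) (f))) (h (k (w) (f)) (k (w) (f)))))


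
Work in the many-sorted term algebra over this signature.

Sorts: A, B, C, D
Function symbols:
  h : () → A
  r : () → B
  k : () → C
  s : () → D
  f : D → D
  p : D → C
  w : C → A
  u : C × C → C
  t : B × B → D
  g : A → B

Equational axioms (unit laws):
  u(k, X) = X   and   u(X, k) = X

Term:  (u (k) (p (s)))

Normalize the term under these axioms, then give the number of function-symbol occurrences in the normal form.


size = 2

1. (u (k) (p (s)))  →  (p (s))
normal form: (p (s))


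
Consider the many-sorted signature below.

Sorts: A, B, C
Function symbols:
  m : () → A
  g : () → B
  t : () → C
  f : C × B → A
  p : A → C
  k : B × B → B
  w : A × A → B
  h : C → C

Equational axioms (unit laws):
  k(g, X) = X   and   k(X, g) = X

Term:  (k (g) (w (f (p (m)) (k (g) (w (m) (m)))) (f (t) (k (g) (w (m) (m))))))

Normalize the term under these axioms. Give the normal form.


normal form = (w (f (p (m)) (w (m) (m))) (f (t) (w (m) (m))))

1. (k (g) (w (f (p (m)) (k (g) (w (m) (m)))) (f (t) (k (g) (w (m) (m))))))  →  (w (f (p (m)) (k (g) (w (m) (m)))) (f (t) (k (g) (w (m) (m)))))
2. (w (f (p (m)) (k (g) (w (m) (m)))) (f (t) (k (g) (w (m) (m)))))  →  (w (f (p (m)) (w (m) (m))) (f (t) (k (g) (w (m) (m)))))
3. (w (f (p (m)) (w (m) (m))) (f (t) (k (g) (w (m) (m)))))  →  (w (f (p (m)) (w (m) (m))) (f (t) (w (m) (m))))


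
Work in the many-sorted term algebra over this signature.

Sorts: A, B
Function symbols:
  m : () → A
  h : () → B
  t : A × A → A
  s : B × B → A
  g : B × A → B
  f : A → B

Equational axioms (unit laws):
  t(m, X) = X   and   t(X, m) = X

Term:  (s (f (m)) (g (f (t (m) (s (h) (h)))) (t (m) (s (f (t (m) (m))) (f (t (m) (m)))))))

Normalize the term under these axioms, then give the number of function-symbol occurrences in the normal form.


size = 13

1. (s (f (m)) (g (f (t (m) (s (h) (h)))) (t (m) (s (f (t (m) (m))) (f (t (m) (m)))))))  →  (s (f (m)) (g (f (s (h) (h))) (t (m) (s (f (t (m) (m))) (f (t (m) (m)))))))
2. (s (f (m)) (g (f (s (h) (h))) (t (m) (s (f (t (m) (m))) (f (t (m) (m)))))))  →  (s (f (m)) (g (f (s (h) (h))) (s (f (t (m) (m))) (f (t (m) (m))))))
3. (s (f (m)) (g (f (s (h) (h))) (s (f (t (m) (m))) (f (t (m) (m))))))  →  (s (f (m)) (g (f (s (h) (h))) (s (f (m)) (f (t (m) (m))))))
4. (s (f (m)) (g (f (s (h) (h))) (s (f (m)) (f (t (m) (m))))))  →  (s (f (m)) (g (f (s (h) (h))) (s (f (m)) (f (m)))))
normal form: (s (f (m)) (g (f (s (h) (h))) (s (f (m)) (f (m)))))


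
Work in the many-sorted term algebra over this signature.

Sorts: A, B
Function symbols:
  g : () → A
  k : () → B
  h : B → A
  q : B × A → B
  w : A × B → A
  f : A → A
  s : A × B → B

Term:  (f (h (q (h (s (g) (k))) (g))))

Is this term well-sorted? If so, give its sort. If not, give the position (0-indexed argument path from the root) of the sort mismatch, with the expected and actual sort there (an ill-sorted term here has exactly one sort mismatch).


ill-sorted at position [0, 0, 0]: expected B, got A

          (g) : A
          (k) : B
        (s (g) (k)) : B
      (h (s (g) (k))) : A
      (g) : A
    (q (h (s (g) (k))) (g)) : ✗ arg 0 at [0, 0, 0] has sort A, expected B


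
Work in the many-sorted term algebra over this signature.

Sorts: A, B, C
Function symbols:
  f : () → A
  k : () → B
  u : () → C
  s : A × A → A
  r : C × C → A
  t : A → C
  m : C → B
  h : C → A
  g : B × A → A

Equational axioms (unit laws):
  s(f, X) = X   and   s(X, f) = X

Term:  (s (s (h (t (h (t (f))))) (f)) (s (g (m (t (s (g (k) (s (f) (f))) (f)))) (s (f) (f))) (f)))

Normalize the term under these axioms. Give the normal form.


normal form = (s (h (t (h (t (f))))) (g (m (t (g (k) (f)))) (f)))

1. (s (s (h (t (h (t (f))))) (f)) (s (g (m (t (s (g (k) (s (f) (f))) (f)))) (s (f) (f))) (f)))  →  (s (h (t (h (t (f))))) (s (g (m (t (s (g (k) (s (f) (f))) (f)))) (s (f) (f))) (f)))
2. (s (h (t (h (t (f))))) (s (g (m (t (s (g (k) (s (f) (f))) (f)))) (s (f) (f))) (f)))  →  (s (h (t (h (t (f))))) (g (m (t (s (g (k) (s (f) (f))) (f)))) (s (f) (f))))
3. (s (h (t (h (t (f))))) (g (m (t (s (g (k) (s (f) (f))) (f)))) (s (f) (f))))  →  (s (h (t (h (t (f))))) (g (m (t (g (k) (s (f) (f))))) (s (f) (f))))
4. (s (h (t (h (t (f))))) (g (m (t (g (k) (s (f) (f))))) (s (f) (f))))  →  (s (h (t (h (t (f))))) (g (m (t (g (k) (f)))) (s (f) (f))))
5. (s (h (t (h (t (f))))) (g (m (t (g (k) (f)))) (s (f) (f))))  →  (s (h (t (h (t (f))))) (g (m (t (g (k) (f)))) (f)))


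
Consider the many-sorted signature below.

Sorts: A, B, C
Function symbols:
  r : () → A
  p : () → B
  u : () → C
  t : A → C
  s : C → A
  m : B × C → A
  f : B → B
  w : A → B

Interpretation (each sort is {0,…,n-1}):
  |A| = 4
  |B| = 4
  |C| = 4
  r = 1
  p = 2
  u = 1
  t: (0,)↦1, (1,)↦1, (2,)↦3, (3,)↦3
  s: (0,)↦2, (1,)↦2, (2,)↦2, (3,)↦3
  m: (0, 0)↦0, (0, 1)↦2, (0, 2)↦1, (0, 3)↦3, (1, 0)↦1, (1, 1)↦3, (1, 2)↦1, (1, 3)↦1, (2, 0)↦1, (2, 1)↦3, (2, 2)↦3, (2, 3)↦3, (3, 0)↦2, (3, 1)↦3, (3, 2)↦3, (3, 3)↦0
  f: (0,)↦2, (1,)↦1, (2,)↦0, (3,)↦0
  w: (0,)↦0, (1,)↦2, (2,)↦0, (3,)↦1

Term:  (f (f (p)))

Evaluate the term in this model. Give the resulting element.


  p = 2
  (f (p)) = f(2,) = 0
  (f (f (p))) = f(0,) = 2

value = 2


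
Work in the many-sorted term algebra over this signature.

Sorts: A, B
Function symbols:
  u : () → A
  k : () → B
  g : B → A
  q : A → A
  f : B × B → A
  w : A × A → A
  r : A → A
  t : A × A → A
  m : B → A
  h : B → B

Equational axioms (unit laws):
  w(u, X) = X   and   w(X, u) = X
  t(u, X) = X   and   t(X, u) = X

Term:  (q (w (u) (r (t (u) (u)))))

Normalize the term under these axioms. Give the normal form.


normal form = (q (r (u)))

1. (q (w (u) (r (t (u) (u)))))  →  (q (r (t (u) (u))))
2. (q (r (t (u) (u))))  →  (q (r (u)))


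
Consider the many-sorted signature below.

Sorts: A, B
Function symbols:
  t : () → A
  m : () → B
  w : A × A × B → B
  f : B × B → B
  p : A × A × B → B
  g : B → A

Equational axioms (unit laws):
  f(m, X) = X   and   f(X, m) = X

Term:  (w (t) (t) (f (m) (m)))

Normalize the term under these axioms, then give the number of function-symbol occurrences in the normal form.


size = 4

1. (w (t) (t) (f (m) (m)))  →  (w (t) (t) (m))
normal form: (w (t) (t) (m))


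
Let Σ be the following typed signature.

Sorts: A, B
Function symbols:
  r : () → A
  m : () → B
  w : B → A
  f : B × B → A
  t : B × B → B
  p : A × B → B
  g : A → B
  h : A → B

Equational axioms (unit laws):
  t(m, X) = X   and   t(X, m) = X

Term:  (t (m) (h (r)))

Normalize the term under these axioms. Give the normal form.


normal form = (h (r))

1. (t (m) (h (r)))  →  (h (r))


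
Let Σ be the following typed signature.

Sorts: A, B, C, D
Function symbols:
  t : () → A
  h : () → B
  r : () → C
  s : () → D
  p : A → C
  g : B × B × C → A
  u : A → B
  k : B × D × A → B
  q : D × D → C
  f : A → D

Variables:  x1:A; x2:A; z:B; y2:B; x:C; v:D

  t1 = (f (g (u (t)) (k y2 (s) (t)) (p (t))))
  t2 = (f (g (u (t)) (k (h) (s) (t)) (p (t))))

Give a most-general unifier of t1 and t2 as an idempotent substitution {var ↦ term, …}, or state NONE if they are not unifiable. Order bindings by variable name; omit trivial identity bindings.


{y2 ↦ (h)}


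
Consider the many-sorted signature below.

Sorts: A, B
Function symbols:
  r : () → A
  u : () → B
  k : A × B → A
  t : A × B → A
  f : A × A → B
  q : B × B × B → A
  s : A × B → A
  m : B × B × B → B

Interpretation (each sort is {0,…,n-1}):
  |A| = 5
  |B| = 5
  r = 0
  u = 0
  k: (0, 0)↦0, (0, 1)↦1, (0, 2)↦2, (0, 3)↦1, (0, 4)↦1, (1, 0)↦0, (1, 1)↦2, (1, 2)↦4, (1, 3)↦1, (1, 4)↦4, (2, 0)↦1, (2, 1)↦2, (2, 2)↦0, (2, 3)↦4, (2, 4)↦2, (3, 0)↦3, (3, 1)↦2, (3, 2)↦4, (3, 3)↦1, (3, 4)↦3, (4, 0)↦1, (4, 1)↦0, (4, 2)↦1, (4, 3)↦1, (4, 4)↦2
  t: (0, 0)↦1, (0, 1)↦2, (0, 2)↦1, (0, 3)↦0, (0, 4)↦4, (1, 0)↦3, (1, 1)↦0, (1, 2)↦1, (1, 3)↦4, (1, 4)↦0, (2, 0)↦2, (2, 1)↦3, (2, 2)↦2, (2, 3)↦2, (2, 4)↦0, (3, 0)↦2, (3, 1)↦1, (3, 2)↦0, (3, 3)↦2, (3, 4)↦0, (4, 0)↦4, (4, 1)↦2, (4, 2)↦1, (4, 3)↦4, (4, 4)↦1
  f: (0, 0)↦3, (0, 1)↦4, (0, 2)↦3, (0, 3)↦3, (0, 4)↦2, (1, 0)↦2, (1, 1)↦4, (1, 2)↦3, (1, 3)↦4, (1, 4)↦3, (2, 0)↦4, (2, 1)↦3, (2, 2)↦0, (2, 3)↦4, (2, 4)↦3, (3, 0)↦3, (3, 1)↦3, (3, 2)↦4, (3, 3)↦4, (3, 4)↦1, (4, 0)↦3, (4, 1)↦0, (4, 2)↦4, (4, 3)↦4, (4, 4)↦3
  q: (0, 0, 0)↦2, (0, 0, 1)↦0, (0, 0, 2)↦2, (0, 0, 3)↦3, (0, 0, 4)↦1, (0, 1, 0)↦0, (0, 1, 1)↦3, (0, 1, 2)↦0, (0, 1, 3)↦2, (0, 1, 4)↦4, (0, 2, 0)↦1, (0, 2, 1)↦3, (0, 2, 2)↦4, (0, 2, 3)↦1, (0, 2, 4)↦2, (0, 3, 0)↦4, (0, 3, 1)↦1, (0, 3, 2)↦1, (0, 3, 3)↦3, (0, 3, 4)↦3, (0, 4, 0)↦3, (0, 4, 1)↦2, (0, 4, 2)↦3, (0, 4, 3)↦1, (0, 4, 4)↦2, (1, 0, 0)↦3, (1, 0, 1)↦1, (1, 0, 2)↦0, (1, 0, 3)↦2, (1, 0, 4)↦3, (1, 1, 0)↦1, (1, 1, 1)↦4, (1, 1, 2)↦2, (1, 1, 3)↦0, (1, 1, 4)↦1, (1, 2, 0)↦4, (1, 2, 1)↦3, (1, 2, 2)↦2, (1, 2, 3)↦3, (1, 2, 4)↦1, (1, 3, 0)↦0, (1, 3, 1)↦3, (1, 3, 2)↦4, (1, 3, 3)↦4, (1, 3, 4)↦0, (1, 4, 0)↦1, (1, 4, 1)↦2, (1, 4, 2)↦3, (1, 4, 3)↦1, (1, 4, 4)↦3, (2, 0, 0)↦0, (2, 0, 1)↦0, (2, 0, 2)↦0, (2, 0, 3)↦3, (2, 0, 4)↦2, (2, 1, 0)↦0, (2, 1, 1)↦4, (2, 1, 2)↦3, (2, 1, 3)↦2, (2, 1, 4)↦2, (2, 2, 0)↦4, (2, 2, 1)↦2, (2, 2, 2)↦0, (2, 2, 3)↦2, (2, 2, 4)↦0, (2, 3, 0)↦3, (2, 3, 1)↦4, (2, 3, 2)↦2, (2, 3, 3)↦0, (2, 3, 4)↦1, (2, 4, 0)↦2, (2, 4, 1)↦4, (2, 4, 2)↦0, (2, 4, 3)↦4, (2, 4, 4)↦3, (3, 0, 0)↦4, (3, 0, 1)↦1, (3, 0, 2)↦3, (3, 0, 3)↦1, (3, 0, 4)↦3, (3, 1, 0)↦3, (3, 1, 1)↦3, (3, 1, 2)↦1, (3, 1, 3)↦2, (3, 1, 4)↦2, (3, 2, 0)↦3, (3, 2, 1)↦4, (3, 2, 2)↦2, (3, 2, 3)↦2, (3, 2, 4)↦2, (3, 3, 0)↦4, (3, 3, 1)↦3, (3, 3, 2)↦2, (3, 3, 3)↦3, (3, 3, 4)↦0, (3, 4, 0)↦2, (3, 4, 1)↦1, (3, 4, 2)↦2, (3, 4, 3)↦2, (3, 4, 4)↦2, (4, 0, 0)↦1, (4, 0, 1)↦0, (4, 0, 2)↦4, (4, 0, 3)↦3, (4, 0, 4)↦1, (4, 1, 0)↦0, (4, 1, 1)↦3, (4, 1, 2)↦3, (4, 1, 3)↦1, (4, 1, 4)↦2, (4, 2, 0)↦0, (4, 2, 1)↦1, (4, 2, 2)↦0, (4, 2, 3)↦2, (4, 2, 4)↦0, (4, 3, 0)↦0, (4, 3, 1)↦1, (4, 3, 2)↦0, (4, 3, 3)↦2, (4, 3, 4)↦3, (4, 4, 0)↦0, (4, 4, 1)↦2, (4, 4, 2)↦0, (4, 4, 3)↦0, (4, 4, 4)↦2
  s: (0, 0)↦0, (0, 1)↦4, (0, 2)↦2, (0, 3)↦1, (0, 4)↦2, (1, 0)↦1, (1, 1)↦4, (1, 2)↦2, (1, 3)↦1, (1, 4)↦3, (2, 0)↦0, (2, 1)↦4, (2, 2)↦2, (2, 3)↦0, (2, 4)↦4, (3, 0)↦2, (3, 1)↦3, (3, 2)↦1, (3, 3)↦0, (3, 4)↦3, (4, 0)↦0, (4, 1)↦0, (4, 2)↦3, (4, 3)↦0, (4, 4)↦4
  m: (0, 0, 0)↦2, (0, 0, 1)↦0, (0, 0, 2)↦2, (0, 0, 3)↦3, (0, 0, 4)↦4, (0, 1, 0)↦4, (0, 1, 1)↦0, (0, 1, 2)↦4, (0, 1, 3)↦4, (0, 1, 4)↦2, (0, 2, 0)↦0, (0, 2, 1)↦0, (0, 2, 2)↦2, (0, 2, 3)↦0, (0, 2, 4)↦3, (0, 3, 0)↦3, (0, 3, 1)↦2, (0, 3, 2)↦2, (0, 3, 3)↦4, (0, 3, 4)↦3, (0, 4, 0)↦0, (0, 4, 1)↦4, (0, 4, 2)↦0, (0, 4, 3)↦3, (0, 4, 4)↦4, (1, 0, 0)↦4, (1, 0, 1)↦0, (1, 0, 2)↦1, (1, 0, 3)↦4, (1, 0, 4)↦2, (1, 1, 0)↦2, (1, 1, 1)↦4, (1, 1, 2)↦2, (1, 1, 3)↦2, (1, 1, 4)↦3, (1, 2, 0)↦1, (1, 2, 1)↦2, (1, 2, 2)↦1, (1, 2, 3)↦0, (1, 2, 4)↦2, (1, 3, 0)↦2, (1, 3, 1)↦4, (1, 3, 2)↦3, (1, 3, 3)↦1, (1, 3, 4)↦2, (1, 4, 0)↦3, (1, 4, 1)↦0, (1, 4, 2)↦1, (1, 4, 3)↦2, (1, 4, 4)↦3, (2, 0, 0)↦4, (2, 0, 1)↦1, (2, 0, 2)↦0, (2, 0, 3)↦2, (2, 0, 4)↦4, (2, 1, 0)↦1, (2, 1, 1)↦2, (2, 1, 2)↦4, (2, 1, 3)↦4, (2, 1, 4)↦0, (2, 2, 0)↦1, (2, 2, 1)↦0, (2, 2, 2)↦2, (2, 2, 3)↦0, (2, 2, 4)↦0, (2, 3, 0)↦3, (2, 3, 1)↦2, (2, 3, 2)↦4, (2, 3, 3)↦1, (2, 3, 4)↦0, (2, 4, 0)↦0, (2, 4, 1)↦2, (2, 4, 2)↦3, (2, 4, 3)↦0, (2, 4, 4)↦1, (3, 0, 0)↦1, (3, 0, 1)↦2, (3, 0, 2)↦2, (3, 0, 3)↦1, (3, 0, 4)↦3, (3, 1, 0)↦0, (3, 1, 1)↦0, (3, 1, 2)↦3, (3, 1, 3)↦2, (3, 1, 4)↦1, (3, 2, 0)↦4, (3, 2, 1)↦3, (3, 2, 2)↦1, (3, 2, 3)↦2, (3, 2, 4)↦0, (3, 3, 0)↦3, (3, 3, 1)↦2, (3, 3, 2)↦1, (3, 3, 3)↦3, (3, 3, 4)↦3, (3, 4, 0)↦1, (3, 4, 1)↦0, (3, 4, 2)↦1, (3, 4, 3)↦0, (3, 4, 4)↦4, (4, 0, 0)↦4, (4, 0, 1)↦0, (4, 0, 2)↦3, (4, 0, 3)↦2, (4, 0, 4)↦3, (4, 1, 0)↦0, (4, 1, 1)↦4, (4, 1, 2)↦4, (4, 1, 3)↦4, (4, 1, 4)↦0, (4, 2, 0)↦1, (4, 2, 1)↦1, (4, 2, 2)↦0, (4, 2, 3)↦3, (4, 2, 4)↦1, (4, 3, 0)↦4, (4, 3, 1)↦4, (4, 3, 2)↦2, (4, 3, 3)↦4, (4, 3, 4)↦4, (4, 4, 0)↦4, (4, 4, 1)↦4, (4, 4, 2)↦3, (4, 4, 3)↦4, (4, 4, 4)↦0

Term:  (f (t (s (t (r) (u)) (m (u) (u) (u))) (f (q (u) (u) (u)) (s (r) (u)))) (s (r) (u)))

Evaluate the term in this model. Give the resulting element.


value = 3

  r = 0
  u = 0
  (t (r) (u)) = t(0, 0) = 1
  u = 0
  u = 0
  u = 0
  (m (u) (u) (u)) = m(0, 0, 0) = 2
  (s (t (r) (u)) (m (u) (u) (u))) = s(1, 2) = 2
  u = 0
  u = 0
  u = 0
  (q (u) (u) (u)) = q(0, 0, 0) = 2
  r = 0
  u = 0
  (s (r) (u)) = s(0, 0) = 0
  (f (q (u) (u) (u)) (s (r) (u))) = f(2, 0) = 4
  (t (s (t (r) (u)) (m (u) (u) (u))) (f (q (u) (u) (u)) (s (r) (u)))) = t(2, 4) = 0
  r = 0
  u = 0
  (s (r) (u)) = s(0, 0) = 0
  (f (t (s (t (r) (u)) (m (u) (u) (u))) (f (q (u) (u) (u)) (s (r) (u)))) (s (r) (u))) = f(0, 0) = 3
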